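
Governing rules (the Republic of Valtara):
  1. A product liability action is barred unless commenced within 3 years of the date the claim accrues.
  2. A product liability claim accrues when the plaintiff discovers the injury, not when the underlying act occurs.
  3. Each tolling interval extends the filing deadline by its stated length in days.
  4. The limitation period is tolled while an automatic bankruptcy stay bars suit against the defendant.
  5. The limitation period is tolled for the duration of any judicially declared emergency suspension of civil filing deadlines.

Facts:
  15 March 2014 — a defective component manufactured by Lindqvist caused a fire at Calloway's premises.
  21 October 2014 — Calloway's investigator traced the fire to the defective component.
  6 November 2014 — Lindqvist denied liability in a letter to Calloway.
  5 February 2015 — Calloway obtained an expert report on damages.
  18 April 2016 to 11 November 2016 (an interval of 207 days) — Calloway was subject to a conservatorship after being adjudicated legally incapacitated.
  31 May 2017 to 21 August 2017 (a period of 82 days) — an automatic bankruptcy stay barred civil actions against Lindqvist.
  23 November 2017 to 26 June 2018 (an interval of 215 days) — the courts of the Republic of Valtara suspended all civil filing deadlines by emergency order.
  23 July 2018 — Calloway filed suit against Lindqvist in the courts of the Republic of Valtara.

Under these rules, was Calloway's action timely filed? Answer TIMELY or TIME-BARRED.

The claim did not accrue until Calloway discovered the injury on 21 October 2014; the 15 March 2014 act date does not start the clock under the stated rule.
The untolled deadline — 3 years after 21 October 2014 — is 21 October 2017.
Because the automatic bankruptcy stay ran from 31 May 2017 to 21 August 2017, the deadline is extended by 82 days to 11 January 2018.
The emergency suspension of filing deadlines from 23 November 2017 to 26 June 2018 tolled the period for 215 days, extending the deadline to 14 August 2018.
The plaintiff's legal incapacity from 18 April 2016 to 11 November 2016 does not toll the period, because no stated rule makes the plaintiff's incapacity a tolling event.
Nothing else in the chronology tolls or restarts the period.
Filing on 23 July 2018 beat the 14 August 2018 deadline — the action is timely.

TIMELY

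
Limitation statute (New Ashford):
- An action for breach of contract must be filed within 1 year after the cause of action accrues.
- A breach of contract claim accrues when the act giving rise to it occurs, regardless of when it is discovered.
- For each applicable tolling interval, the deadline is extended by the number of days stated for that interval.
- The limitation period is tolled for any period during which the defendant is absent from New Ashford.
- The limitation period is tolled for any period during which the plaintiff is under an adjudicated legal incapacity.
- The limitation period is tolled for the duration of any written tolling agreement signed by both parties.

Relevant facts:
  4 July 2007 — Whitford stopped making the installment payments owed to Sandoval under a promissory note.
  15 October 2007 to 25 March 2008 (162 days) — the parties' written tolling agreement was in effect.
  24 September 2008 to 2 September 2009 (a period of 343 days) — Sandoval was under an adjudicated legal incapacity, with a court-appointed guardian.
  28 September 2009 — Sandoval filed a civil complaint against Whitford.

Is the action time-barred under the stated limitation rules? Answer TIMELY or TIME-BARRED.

TIMELY

The cause of action accrued on 4 July 2007, the date of the act.
The untolled deadline — 1 year after 4 July 2007 — is 4 July 2008.
The period was tolled for 162 days by the written tolling agreement (15 October 2007 to 25 March 2008), pushing the deadline to 13 December 2008.
The period was tolled for 343 days by the plaintiff's legal incapacity (24 September 2008 to 2 September 2009), pushing the deadline to 21 November 2009.
Sandoval filed on 28 September 2009, before the 21 November 2009 deadline, so the action is timely.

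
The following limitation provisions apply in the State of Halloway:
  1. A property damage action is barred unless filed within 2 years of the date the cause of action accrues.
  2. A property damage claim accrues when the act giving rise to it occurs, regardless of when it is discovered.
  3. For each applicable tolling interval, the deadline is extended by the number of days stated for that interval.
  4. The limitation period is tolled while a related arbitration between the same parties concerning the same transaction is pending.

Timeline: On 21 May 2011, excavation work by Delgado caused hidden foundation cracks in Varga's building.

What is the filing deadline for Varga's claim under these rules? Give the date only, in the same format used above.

21 May 2013

The limitation period began to run on 21 May 2011.
2 years from 21 May 2011 is 21 May 2013.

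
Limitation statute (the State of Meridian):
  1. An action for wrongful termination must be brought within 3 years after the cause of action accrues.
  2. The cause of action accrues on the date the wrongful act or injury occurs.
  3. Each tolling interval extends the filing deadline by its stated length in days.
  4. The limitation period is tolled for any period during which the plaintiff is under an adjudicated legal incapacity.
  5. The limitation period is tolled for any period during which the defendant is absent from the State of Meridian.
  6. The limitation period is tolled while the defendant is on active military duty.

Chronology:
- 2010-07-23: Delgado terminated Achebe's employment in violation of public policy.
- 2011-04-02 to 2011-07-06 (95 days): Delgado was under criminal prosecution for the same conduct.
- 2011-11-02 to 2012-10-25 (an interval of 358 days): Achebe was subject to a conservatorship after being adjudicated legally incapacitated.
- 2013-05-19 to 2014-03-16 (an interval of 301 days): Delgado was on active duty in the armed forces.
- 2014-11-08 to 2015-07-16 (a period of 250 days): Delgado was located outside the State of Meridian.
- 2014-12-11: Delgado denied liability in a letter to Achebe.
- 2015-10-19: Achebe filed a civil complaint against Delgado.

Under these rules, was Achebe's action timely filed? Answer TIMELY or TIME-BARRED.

TIMELY

The claim accrued on 2010-07-23, when the wrongful act occurred.
3 years from 2010-07-23 is 2013-07-23.
Because the plaintiff's legal incapacity ran from 2011-11-02 to 2012-10-25, the deadline is extended by 358 days to 2014-07-16.
The defendant's active military service from 2013-05-19 to 2014-03-16 tolled the period for 301 days, extending the deadline to 2015-05-13.
The period was tolled for 250 days by the defendant's absence from the jurisdiction (2014-11-08 to 2015-07-16), pushing the deadline to 2016-01-18.
Although a criminal prosecution ran from 2011-04-02 to 2011-07-06, the stated rules do not make that a tolling event, so it is disregarded.
The other events in the timeline have no effect on the limitation period under the stated rules.
Achebe filed on 2015-10-19, before the 2016-01-18 deadline, so the action is timely.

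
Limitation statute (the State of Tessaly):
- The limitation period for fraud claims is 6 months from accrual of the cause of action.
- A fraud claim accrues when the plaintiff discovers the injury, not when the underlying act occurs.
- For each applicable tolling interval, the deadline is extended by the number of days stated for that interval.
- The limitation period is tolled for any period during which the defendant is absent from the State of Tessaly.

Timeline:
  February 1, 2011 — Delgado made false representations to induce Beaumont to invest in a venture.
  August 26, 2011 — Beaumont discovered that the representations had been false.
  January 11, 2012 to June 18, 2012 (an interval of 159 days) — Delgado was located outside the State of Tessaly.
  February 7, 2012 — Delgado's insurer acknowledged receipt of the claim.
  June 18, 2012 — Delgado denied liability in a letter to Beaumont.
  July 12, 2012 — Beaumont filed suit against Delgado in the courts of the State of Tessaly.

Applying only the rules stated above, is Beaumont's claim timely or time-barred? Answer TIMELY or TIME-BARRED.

TIMELY

Under the discovery rule, the claim accrued on August 26, 2011, when Beaumont discovered the injury — not on the February 1, 2011 date of the underlying act.
Adding the 6 months base period to August 26, 2011 gives a deadline of February 26, 2012, before any tolling.
Because the defendant's absence from the jurisdiction ran from January 11, 2012 to June 18, 2012, the deadline is extended by 159 days to August 3, 2012.
The other events in the timeline have no effect on the limitation period under the stated rules.
The July 12, 2012 filing precedes the August 3, 2012 deadline; the claim is timely.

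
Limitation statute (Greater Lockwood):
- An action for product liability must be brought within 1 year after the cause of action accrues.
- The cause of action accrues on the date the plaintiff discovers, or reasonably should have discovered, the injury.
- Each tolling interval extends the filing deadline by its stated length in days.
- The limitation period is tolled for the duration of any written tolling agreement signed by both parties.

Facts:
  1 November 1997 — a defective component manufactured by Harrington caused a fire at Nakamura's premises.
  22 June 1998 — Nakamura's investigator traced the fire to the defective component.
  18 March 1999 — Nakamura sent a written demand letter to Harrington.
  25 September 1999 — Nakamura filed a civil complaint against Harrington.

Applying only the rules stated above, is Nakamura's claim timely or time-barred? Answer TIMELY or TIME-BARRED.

Accrual is tied to discovery, so the period began on 22 June 1998 rather than on 1 November 1997 when the act occurred.
Adding the 1 year base period to 22 June 1998 gives a deadline of 22 June 1999, before any tolling.
The other events in the timeline have no effect on the limitation period under the stated rules.
Filing on 25 September 1999 missed the 22 June 1999 deadline — the action is time-barred.

TIME-BARRED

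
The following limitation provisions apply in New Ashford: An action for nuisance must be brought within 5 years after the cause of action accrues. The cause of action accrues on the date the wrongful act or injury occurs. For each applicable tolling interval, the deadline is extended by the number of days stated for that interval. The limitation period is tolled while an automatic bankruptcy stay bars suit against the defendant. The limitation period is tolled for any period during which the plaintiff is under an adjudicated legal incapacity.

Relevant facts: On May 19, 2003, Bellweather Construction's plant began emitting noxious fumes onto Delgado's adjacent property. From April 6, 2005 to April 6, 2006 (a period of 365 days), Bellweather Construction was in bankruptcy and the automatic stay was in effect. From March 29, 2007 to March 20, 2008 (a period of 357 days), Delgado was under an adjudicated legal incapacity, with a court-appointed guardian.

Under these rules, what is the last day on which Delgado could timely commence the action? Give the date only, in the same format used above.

The claim accrued on May 19, 2003, when the wrongful act occurred.
5 years from May 19, 2003 is May 19, 2008.
The automatic bankruptcy stay from April 6, 2005 to April 6, 2006 tolled the period for 365 days, extending the deadline to May 19, 2009.
Because the plaintiff's legal incapacity ran from March 29, 2007 to March 20, 2008, the deadline is extended by 357 days to May 11, 2010.

May 11, 2010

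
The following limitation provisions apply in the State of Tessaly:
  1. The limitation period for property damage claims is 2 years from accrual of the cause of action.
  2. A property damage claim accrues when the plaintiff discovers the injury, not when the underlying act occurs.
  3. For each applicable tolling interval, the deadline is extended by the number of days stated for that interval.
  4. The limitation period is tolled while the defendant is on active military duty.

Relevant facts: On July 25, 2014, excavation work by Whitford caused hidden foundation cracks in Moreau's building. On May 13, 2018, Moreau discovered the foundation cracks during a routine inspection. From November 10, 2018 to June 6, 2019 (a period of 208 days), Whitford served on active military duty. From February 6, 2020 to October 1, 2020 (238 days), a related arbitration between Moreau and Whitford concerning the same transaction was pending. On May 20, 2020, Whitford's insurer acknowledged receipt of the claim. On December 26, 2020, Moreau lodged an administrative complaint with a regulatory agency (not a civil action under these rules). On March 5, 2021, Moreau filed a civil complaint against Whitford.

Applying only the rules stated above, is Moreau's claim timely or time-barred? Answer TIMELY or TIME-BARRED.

TIME-BARRED

Under the discovery rule, the claim accrued on May 13, 2018, when Moreau discovered the injury — not on the July 25, 2014 date of the underlying act.
The untolled deadline — 2 years after May 13, 2018 — is May 13, 2020.
The defendant's active military service from November 10, 2018 to June 6, 2019 tolled the period for 208 days, extending the deadline to December 7, 2020.
Although a pending arbitration ran from February 6, 2020 to October 1, 2020, the stated rules do not make that a tolling event, so it is disregarded.
None of the other events listed affects the running of the period under the stated rules.
The March 5, 2021 filing falls after the December 7, 2020 deadline; the claim is time-barred.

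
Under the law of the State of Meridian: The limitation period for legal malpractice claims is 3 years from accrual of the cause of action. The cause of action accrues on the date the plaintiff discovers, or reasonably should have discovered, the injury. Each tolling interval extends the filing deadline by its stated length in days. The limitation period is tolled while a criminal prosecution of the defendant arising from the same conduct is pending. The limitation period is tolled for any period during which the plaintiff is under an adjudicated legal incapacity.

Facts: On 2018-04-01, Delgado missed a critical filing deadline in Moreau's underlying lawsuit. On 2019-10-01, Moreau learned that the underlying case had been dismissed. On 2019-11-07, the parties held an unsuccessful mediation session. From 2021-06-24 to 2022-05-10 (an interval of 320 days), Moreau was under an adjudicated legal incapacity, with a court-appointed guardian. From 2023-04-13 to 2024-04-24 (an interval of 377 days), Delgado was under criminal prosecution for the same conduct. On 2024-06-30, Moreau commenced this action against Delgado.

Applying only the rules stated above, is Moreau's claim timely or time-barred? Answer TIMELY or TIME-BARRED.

The claim did not accrue until Moreau discovered the injury on 2019-10-01; the 2018-04-01 act date does not start the clock under the stated rule.
Adding the 3 years base period to 2019-10-01 gives a deadline of 2022-10-01, before any tolling.
The period was tolled for 320 days by the plaintiff's legal incapacity (2021-06-24 to 2022-05-10), pushing the deadline to 2023-08-17.
The period was tolled for 377 days by the pending criminal prosecution (2023-04-13 to 2024-04-24), pushing the deadline to 2024-08-28.
The other events in the timeline have no effect on the limitation period under the stated rules.
The 2024-06-30 filing precedes the 2024-08-28 deadline; the claim is timely.

TIMELY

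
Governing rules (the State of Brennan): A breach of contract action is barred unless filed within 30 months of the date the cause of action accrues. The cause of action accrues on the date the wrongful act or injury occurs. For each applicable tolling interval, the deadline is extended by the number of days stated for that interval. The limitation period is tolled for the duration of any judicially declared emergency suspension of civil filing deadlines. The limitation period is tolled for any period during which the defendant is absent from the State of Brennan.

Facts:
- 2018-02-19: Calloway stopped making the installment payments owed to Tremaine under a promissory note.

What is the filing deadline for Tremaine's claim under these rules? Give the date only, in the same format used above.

2020-08-19

The cause of action accrued on 2018-02-19, the date of the act.
Adding the 30 months base period to 2018-02-19 gives a deadline of 2020-08-19, before any tolling.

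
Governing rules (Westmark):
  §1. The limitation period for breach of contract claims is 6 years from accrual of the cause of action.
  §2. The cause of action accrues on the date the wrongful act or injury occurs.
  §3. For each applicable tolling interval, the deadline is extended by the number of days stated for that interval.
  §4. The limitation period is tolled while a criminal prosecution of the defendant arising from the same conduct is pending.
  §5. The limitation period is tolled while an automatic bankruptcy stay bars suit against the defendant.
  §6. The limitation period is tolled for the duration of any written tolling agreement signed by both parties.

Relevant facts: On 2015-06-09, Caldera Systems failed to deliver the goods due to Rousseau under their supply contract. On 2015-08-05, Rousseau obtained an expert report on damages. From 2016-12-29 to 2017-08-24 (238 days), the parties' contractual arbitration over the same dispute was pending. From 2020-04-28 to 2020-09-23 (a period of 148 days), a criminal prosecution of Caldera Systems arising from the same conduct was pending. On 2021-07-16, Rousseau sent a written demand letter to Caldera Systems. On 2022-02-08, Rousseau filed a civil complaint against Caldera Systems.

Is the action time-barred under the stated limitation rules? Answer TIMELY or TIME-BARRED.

The limitation period began to run on 2015-06-09.
6 years from 2015-06-09 is 2021-06-09.
The period was tolled for 148 days by the pending criminal prosecution (2020-04-28 to 2020-09-23), pushing the deadline to 2021-11-04.
Although a pending arbitration ran from 2016-12-29 to 2017-08-24, the stated rules do not make that a tolling event, so it is disregarded.
None of the other events listed affects the running of the period under the stated rules.
Filing on 2022-02-08 missed the 2021-11-04 deadline — the action is time-barred.

TIME-BARRED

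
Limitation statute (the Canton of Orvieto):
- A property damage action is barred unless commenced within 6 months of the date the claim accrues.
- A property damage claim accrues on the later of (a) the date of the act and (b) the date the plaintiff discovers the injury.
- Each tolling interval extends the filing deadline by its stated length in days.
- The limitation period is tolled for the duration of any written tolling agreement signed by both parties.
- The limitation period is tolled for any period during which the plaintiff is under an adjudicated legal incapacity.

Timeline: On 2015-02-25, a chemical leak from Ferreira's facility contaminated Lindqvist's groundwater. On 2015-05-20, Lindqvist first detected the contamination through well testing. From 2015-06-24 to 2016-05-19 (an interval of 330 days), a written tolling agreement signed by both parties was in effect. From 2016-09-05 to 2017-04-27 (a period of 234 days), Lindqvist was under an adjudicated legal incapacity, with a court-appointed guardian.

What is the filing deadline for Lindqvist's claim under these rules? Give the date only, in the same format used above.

Taking the later of the act (2015-02-25) and discovery (2015-05-20), the claim accrued on 2015-05-20.
The untolled deadline — 6 months after 2015-05-20 — is 2015-11-20.
The period was tolled for 330 days by the written tolling agreement (2015-06-24 to 2016-05-19), pushing the deadline to 2016-10-15.
The period was tolled for 234 days by the plaintiff's legal incapacity (2016-09-05 to 2017-04-27), pushing the deadline to 2017-06-06.

2017-06-06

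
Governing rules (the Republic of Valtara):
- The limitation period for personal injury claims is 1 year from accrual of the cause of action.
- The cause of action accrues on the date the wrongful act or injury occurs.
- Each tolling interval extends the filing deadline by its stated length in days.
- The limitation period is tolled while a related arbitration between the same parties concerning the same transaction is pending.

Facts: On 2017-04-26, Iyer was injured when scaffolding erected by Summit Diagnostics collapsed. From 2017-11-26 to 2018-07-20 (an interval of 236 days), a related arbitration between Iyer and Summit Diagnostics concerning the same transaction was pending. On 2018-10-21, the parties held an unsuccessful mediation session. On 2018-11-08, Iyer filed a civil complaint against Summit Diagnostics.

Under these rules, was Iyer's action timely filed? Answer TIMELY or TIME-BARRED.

The cause of action accrued on 2017-04-26, the date of the act.
The untolled deadline — 1 year after 2017-04-26 — is 2018-04-26.
The period was tolled for 236 days by the pending related arbitration (2017-11-26 to 2018-07-20), pushing the deadline to 2018-12-18.
None of the other events listed affects the running of the period under the stated rules.
Iyer filed on 2018-11-08, before the 2018-12-18 deadline, so the action is timely.

TIMELY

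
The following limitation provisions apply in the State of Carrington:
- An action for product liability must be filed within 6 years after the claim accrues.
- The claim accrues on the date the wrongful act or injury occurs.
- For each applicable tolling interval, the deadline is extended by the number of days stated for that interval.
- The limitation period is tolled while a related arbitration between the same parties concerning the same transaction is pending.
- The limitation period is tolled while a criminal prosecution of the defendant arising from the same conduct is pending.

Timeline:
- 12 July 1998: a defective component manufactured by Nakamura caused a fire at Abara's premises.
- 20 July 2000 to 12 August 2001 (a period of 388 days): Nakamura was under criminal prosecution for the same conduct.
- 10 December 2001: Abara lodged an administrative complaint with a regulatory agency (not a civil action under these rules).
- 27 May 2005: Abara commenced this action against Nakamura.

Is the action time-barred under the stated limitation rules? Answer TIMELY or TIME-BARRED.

The claim accrued on 12 July 1998, the date of the act.
6 years from 12 July 1998 is 12 July 2004.
The period was tolled for 388 days by the pending criminal prosecution (20 July 2000 to 12 August 2001), pushing the deadline to 4 August 2005.
None of the other events listed affects the running of the period under the stated rules.
Abara filed on 27 May 2005, before the 4 August 2005 deadline, so the action is timely.

TIMELY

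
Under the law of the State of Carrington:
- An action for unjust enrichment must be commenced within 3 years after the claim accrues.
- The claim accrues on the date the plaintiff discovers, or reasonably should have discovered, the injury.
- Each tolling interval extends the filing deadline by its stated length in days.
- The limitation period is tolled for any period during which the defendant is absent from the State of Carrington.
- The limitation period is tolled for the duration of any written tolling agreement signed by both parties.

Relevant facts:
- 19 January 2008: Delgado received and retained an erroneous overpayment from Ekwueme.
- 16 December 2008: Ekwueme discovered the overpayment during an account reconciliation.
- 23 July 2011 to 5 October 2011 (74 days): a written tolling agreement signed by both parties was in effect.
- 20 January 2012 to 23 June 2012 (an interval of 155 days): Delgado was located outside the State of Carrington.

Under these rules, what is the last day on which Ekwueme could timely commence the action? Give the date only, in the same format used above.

Accrual is tied to discovery, so the period began on 16 December 2008 rather than on 19 January 2008 when the act occurred.
Adding the 3 years base period to 16 December 2008 gives a deadline of 16 December 2011, before any tolling.
The written tolling agreement from 23 July 2011 to 5 October 2011 tolled the period for 74 days, extending the deadline to 28 February 2012.
The period was tolled for 155 days by the defendant's absence from the jurisdiction (20 January 2012 to 23 June 2012), pushing the deadline to 1 August 2012.

1 August 2012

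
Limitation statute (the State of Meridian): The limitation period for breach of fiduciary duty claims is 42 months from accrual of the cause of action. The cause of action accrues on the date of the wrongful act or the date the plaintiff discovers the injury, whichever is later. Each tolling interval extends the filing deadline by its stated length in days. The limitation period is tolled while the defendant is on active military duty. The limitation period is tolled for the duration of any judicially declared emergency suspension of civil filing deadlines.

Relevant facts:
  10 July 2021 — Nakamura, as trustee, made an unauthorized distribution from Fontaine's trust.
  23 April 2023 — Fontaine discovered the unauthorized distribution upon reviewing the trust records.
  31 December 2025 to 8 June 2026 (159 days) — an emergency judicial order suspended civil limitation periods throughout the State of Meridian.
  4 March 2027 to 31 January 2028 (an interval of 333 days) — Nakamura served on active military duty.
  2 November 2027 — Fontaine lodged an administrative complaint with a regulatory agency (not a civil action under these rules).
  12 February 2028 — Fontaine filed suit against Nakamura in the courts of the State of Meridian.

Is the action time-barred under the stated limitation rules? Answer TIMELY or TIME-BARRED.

The claim accrued on 23 April 2023 — the later of the 10 July 2021 act and the 23 April 2023 discovery.
The untolled deadline — 42 months after 23 April 2023 — is 23 October 2026.
The period was tolled for 159 days by the emergency suspension of filing deadlines (31 December 2025 to 8 June 2026), pushing the deadline to 31 March 2027.
Because the defendant's active military service ran from 4 March 2027 to 31 January 2028, the deadline is extended by 333 days to 27 February 2028.
Nothing else in the chronology tolls or restarts the period.
Filing on 12 February 2028 beat the 27 February 2028 deadline — the action is timely.

TIMELY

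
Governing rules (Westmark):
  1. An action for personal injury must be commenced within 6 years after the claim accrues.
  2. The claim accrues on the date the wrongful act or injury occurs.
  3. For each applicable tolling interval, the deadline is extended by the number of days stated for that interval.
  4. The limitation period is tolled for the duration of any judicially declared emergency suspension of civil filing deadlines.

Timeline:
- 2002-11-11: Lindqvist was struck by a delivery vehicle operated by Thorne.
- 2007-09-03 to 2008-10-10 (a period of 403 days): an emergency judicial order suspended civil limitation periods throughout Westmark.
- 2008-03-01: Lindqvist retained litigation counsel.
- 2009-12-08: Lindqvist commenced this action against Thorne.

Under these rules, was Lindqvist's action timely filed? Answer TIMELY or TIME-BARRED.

The limitation period began to run on 2002-11-11.
The untolled deadline — 6 years after 2002-11-11 — is 2008-11-11.
The emergency suspension of filing deadlines from 2007-09-03 to 2008-10-10 tolled the period for 403 days, extending the deadline to 2009-12-19.
Nothing else in the chronology tolls or restarts the period.
Filing on 2009-12-08 beat the 2009-12-19 deadline — the action is timely.

TIMELY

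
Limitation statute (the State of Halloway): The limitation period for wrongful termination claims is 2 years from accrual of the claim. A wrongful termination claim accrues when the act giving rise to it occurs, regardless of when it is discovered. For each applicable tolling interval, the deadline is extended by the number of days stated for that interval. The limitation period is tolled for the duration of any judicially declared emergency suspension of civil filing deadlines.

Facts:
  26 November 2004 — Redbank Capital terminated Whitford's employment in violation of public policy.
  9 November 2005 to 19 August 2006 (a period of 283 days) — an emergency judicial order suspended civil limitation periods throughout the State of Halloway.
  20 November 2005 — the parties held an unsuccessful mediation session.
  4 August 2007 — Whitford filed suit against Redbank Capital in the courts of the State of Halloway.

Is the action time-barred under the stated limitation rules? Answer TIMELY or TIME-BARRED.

The claim accrued on 26 November 2004, when the wrongful act occurred.
Adding the 2 years base period to 26 November 2004 gives a deadline of 26 November 2006, before any tolling.
The emergency suspension of filing deadlines from 9 November 2005 to 19 August 2006 tolled the period for 283 days, extending the deadline to 5 September 2007.
Nothing else in the chronology tolls or restarts the period.
The 4 August 2007 filing precedes the 5 September 2007 deadline; the claim is timely.

TIMELY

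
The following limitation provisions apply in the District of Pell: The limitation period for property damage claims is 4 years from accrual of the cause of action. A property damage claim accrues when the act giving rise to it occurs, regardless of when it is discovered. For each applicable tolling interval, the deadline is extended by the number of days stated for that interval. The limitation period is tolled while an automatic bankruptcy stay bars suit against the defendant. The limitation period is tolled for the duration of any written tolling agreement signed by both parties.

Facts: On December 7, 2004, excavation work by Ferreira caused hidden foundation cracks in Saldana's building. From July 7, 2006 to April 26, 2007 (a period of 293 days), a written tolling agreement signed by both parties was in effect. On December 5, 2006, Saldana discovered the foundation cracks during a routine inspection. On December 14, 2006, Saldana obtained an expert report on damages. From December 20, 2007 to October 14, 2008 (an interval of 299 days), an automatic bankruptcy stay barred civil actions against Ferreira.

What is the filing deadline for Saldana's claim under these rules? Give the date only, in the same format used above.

Because the rule ties accrual to occurrence, the claim accrued on December 7, 2004, not on the December 5, 2006 discovery date.
4 years from December 7, 2004 is December 7, 2008.
Because the written tolling agreement ran from July 7, 2006 to April 26, 2007, the deadline is extended by 293 days to September 26, 2009.
The period was tolled for 299 days by the automatic bankruptcy stay (December 20, 2007 to October 14, 2008), pushing the deadline to July 22, 2010.
Nothing else in the chronology tolls or restarts the period.

July 22, 2010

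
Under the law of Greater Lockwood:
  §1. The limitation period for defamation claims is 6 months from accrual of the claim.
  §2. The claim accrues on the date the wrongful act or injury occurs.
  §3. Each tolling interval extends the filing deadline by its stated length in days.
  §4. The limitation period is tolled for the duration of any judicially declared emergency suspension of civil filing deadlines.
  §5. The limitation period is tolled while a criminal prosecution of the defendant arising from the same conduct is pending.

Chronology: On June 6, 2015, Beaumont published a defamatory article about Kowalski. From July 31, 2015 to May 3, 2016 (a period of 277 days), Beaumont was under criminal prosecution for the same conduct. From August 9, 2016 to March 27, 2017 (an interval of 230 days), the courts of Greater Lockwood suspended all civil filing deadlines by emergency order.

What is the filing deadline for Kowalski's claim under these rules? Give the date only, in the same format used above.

April 26, 2017

The limitation period began to run on June 6, 2015.
Adding the 6 months base period to June 6, 2015 gives a deadline of December 6, 2015, before any tolling.
The period was tolled for 277 days by the pending criminal prosecution (July 31, 2015 to May 3, 2016), pushing the deadline to September 8, 2016.
The period was tolled for 230 days by the emergency suspension of filing deadlines (August 9, 2016 to March 27, 2017), pushing the deadline to April 26, 2017.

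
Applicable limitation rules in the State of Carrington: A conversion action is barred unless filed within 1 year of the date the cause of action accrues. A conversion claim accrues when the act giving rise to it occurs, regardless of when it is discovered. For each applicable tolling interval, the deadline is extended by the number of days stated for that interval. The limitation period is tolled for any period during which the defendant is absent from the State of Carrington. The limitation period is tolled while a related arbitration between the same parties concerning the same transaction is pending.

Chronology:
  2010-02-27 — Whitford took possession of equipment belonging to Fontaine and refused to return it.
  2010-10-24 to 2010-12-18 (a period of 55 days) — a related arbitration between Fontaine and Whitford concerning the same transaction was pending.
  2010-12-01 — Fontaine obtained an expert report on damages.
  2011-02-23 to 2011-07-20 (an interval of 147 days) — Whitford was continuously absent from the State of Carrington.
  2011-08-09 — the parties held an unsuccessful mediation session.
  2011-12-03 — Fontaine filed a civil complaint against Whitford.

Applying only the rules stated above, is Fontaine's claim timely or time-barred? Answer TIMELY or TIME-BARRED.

TIME-BARRED

The claim accrued on 2010-02-27, when the wrongful act occurred.
Adding the 1 year base period to 2010-02-27 gives a deadline of 2011-02-27, before any tolling.
Because the pending related arbitration ran from 2010-10-24 to 2010-12-18, the deadline is extended by 55 days to 2011-04-23.
The period was tolled for 147 days by the defendant's absence from the jurisdiction (2011-02-23 to 2011-07-20), pushing the deadline to 2011-09-17.
The other events in the timeline have no effect on the limitation period under the stated rules.
The 2011-12-03 filing falls after the 2011-09-17 deadline; the claim is time-barred.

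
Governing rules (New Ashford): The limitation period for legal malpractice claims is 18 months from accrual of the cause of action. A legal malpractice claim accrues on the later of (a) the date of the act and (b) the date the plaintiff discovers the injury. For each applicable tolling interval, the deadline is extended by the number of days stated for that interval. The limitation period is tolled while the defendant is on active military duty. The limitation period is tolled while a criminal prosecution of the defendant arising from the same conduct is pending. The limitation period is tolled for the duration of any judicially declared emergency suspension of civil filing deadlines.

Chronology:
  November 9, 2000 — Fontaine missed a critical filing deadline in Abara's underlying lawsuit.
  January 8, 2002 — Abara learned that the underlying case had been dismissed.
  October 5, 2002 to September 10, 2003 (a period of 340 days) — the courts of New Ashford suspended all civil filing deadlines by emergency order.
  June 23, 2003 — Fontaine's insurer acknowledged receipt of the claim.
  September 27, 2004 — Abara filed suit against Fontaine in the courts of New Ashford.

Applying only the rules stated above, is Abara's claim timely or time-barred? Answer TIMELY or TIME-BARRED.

TIME-BARRED

The claim accrued on January 8, 2002 — the later of the November 9, 2000 act and the January 8, 2002 discovery.
18 months from January 8, 2002 is July 8, 2003.
The emergency suspension of filing deadlines from October 5, 2002 to September 10, 2003 tolled the period for 340 days, extending the deadline to June 12, 2004.
The other events in the timeline have no effect on the limitation period under the stated rules.
Filing on September 27, 2004 missed the June 12, 2004 deadline — the action is time-barred.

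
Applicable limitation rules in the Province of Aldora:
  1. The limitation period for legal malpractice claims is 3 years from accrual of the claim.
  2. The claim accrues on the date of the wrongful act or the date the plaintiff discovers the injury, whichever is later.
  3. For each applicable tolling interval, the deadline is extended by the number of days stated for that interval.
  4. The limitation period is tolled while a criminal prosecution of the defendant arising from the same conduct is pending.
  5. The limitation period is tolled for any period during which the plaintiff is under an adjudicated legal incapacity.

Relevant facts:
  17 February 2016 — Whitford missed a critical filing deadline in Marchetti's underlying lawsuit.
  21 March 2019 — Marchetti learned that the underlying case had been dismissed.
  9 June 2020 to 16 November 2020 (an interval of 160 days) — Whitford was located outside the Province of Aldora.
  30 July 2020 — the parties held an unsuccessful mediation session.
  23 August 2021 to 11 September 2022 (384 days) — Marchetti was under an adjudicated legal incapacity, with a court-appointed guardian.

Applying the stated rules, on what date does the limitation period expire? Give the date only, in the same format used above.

Taking the later of the act (17 February 2016) and discovery (21 March 2019), the claim accrued on 21 March 2019.
3 years from 21 March 2019 is 21 March 2022.
The plaintiff's legal incapacity from 23 August 2021 to 11 September 2022 tolled the period for 384 days, extending the deadline to 9 April 2023.
The defendant's absence from the jurisdiction from 9 June 2020 to 16 November 2020 does not toll the period, because no stated rule makes the defendant's absence a tolling event.
Nothing else in the chronology tolls or restarts the period.

9 April 2023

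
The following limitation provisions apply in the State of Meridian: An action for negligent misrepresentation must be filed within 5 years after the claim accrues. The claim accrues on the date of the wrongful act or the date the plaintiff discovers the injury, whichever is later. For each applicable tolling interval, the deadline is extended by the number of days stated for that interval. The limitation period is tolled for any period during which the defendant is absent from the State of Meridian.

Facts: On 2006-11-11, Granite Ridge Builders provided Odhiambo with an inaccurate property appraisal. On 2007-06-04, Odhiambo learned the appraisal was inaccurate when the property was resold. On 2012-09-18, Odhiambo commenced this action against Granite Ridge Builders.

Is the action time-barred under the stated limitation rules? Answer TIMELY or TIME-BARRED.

TIME-BARRED

Because discovery on 2007-06-04 post-dates the 2006-11-11 act, accrual under the later-of rule falls on 2007-06-04.
Adding the 5 years base period to 2007-06-04 gives a deadline of 2012-06-04, before any tolling.
The 2012-09-18 filing falls after the 2012-06-04 deadline; the claim is time-barred.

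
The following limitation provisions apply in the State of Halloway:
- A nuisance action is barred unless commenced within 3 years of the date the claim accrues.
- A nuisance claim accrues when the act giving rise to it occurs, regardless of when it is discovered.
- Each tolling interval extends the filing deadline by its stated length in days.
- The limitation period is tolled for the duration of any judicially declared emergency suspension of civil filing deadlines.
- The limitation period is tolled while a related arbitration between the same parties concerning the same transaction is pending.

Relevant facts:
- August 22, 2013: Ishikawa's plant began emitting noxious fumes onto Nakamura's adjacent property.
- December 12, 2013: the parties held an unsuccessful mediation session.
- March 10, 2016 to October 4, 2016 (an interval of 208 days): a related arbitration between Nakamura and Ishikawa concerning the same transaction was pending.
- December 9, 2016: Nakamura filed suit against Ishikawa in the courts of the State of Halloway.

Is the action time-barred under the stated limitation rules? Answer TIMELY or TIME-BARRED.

TIMELY

The claim accrued on August 22, 2013, when the wrongful act occurred.
Adding the 3 years base period to August 22, 2013 gives a deadline of August 22, 2016, before any tolling.
Because the pending related arbitration ran from March 10, 2016 to October 4, 2016, the deadline is extended by 208 days to March 18, 2017.
The other events in the timeline have no effect on the limitation period under the stated rules.
Nakamura filed on December 9, 2016, before the March 18, 2017 deadline, so the action is timely.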